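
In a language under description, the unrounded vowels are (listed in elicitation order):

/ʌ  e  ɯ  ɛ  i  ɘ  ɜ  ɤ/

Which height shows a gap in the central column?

height            front     central   back    
high              i         —         ɯ       
high-mid          e         ɘ         ɤ       
low-mid           ɛ         ɜ         ʌ       
Every height has a central member except high, where /ɨ/ would be expected.

high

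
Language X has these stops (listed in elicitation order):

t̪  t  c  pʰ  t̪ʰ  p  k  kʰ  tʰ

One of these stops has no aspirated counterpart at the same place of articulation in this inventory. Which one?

Bilabial: /p/ ~ /pʰ/
Dental: /t̪/ ~ /t̪ʰ/
Alveolar: /t/ ~ /tʰ/
Velar: /k/ ~ /kʰ/
Palatal: only /c/ (plain); no aspirated partner.
So /c/ is the unpaired segment.

/c/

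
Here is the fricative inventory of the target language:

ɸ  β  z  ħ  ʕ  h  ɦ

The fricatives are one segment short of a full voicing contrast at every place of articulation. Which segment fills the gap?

/s/

place of articulation  voiceless  voiced  
bilabial          ɸ         β       
alveolar          —         z       
pharyngeal        ħ         ʕ       
glottal           h         ɦ       
The alveolar row has no voiceless member, so the gap is the voiceless alveolar fricative /s/.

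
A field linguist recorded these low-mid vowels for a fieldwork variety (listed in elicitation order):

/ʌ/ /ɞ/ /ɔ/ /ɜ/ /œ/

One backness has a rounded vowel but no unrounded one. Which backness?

front

backness          unrounded  rounded 
front             —         œ       
central           ɜ         ɞ       
back              ʌ         ɔ       
Every backness has an unrounded member except front, where /ɛ/ would be expected.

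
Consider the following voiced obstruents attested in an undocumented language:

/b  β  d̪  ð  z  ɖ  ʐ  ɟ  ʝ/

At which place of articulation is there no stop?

alveolar

bilabial: stop /b/, fricative /β/.
dental: stop /d̪/, fricative /ð/.
alveolar: stop —, fricative /z/.
retroflex: stop /ɖ/, fricative /ʐ/.
palatal: stop /ɟ/, fricative /ʝ/.
Every place of articulation has a stop member except alveolar, where /d/ would be expected.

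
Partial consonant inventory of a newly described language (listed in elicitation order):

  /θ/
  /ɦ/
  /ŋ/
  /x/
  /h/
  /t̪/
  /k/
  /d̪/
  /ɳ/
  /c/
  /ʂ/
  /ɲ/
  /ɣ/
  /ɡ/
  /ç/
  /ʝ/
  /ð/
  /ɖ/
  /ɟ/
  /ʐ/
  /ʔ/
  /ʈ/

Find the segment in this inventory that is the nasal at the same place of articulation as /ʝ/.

/ɲ/

/ʝ/ is a voiced palatal fricative.
The nasal at the same place is a palatal nasal — in this inventory, /ɲ/.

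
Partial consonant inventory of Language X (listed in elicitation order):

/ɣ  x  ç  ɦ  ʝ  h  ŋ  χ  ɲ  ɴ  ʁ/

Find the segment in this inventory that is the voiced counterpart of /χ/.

/ʁ/

/χ/ is a voiceless uvular fricative.
The voiced counterpart is a voiced uvular fricative — in this inventory, /ʁ/.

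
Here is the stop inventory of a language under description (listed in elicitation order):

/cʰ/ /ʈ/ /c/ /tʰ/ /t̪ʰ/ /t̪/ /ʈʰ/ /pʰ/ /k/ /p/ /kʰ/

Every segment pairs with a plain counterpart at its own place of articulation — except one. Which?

Bilabial: /p/ ~ /pʰ/
Dental: /t̪/ ~ /t̪ʰ/
Retroflex: /ʈ/ ~ /ʈʰ/
Palatal: /c/ ~ /cʰ/
Velar: /k/ ~ /kʰ/
Alveolar: only /tʰ/ (aspirated); no plain partner.
So /tʰ/ is the unpaired segment.

/tʰ/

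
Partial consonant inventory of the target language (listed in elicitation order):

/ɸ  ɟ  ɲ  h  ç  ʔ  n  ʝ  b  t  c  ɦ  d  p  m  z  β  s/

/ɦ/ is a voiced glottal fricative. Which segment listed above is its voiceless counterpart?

The voiceless counterpart is a voiceless glottal fricative — in this inventory, /h/.

/h/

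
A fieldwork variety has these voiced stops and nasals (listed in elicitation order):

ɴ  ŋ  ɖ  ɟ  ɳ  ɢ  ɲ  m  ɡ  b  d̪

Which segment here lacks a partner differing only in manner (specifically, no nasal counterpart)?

/d̪/

Bilabial: /b/ ~ /m/
Retroflex: /ɖ/ ~ /ɳ/
Palatal: /ɟ/ ~ /ɲ/
Velar: /ɡ/ ~ /ŋ/
Uvular: /ɢ/ ~ /ɴ/
Dental: only /d̪/ (oral stop); no nasal partner.
So /d̪/ is the unpaired segment.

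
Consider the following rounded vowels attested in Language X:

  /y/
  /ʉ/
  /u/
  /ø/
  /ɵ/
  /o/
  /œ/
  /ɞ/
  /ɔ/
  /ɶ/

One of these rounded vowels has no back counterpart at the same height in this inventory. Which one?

High: /y/ ~ /ʉ/ ~ /u/
High-mid: /ø/ ~ /ɵ/ ~ /o/
Low-mid: /œ/ ~ /ɞ/ ~ /ɔ/
Low: only /ɶ/ (front); no back partner.
So /ɶ/ is the unpaired segment.

/ɶ/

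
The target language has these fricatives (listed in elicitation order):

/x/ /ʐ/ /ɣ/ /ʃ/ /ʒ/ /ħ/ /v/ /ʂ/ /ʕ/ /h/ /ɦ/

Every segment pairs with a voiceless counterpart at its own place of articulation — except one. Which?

/v/

Postalveolar: /ʃ/ ~ /ʒ/
Retroflex: /ʂ/ ~ /ʐ/
Velar: /x/ ~ /ɣ/
Pharyngeal: /ħ/ ~ /ʕ/
Glottal: /h/ ~ /ɦ/
Labiodental: only /v/ (voiced); no voiceless partner.
So /v/ is the unpaired segment.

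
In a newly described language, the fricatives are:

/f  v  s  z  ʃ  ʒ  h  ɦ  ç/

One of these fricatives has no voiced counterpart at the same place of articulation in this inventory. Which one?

/ç/

Labiodental: /f/ ~ /v/
Alveolar: /s/ ~ /z/
Postalveolar: /ʃ/ ~ /ʒ/
Glottal: /h/ ~ /ɦ/
Palatal: only /ç/ (voiceless); no voiced partner.
So /ç/ is the unpaired segment.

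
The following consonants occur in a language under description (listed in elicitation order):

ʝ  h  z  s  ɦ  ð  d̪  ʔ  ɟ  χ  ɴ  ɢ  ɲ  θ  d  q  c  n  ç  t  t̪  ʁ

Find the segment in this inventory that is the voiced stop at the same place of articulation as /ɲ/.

/ɟ/

/ɲ/ is a palatal nasal.
The voiced stop at the same place is a voiced palatal stop — in this inventory, /ɟ/.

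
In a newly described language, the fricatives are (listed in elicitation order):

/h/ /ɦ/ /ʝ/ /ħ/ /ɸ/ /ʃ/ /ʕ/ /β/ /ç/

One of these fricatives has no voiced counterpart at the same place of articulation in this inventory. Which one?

/ʃ/

Bilabial: /ɸ/ ~ /β/
Palatal: /ç/ ~ /ʝ/
Pharyngeal: /ħ/ ~ /ʕ/
Glottal: /h/ ~ /ɦ/
Postalveolar: only /ʃ/ (voiceless); no voiced partner.
So /ʃ/ is the unpaired segment.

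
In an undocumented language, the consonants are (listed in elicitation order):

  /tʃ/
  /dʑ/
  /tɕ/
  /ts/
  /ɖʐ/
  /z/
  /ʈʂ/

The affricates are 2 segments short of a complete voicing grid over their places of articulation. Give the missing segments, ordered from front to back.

place of articulation  voiceless  voiced  
alveolar          ts        —       
postalveolar      tʃ        —       
retroflex         ʈʂ        ɖʐ      
alveolo-palatal   tɕ        dʑ      
Gaps, from front to back: alveolar lacks voiced (/dz/); postalveolar lacks voiced (/dʒ/).

/dz/, /dʒ/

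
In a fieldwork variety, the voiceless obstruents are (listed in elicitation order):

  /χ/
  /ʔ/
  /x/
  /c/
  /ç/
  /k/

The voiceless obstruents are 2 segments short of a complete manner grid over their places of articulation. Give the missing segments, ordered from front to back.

/q/, /h/

place of articulation  stop      fricative
palatal           c         ç       
velar             k         x       
uvular            —         χ       
glottal           ʔ         —       
Gaps, from front to back: uvular lacks stop (/q/); glottal lacks fricative (/h/).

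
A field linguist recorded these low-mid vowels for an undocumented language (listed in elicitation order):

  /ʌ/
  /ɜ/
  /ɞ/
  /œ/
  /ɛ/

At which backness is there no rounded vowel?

Unrounded: /ɛ/ (front), /ɜ/ (central), /ʌ/ (back).
Rounded: /œ/ (front), /ɞ/ (central).
Every backness has a rounded member except back, where /ɔ/ would be expected.

back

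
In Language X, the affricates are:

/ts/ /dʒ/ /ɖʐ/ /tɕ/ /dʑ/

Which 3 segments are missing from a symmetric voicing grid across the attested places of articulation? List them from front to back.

Voiceless: /ts/ (alveolar), /tɕ/ (alveolo-palatal).
Voiced: /dʒ/ (postalveolar), /ɖʐ/ (retroflex), /dʑ/ (alveolo-palatal).
Gaps, from front to back: alveolar lacks voiced (/dz/); postalveolar lacks voiceless (/tʃ/); retroflex lacks voiceless (/ʈʂ/).

/dz/, /tʃ/, /ʈʂ/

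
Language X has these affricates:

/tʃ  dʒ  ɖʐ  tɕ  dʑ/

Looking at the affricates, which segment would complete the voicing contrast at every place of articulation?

/ʈʂ/

postalveolar: voiceless /tʃ/, voiced /dʒ/.
retroflex: voiceless —, voiced /ɖʐ/.
alveolo-palatal: voiceless /tɕ/, voiced /dʑ/.
The retroflex row has no voiceless member, so the gap is the voiceless retroflex affricate /ʈʂ/.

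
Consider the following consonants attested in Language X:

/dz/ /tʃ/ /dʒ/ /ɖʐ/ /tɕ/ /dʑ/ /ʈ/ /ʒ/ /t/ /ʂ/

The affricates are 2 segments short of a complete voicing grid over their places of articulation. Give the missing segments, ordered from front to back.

/ts/, /ʈʂ/

place of articulation  voiceless  voiced  
alveolar          —         dz      
postalveolar      tʃ        dʒ      
retroflex         —         ɖʐ      
alveolo-palatal   tɕ        dʑ      
Gaps, from front to back: alveolar lacks voiceless (/ts/); retroflex lacks voiceless (/ʈʂ/).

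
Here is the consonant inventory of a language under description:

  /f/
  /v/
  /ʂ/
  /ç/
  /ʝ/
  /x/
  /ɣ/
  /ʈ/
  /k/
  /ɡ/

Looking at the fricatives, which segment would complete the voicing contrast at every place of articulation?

/ʐ/

place of articulation  voiceless  voiced  
labiodental       f         v       
retroflex         ʂ         —       
palatal           ç         ʝ       
velar             x         ɣ       
The retroflex row has no voiced member, so the gap is the voiced retroflex fricative /ʐ/.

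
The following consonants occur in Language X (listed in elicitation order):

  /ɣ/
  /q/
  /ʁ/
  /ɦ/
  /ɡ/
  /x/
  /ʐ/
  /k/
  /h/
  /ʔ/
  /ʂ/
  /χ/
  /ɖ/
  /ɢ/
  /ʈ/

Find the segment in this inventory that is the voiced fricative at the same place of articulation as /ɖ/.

/ɖ/ is a voiced retroflex stop.
The voiced fricative at the same place is a voiced retroflex fricative — in this inventory, /ʐ/.

/ʐ/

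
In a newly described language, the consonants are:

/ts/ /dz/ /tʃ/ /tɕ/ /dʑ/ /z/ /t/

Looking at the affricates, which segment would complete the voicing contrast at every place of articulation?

/dʒ/

Voiceless: /ts/ (alveolar), /tʃ/ (postalveolar), /tɕ/ (alveolo-palatal).
Voiced: /dz/ (alveolar), /dʑ/ (alveolo-palatal).
The postalveolar row has no voiced member, so the gap is the voiced postalveolar affricate /dʒ/.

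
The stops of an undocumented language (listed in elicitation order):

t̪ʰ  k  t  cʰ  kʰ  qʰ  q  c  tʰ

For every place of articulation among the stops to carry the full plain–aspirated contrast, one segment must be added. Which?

dental: plain —, aspirated /t̪ʰ/.
alveolar: plain /t/, aspirated /tʰ/.
palatal: plain /c/, aspirated /cʰ/.
velar: plain /k/, aspirated /kʰ/.
uvular: plain /q/, aspirated /qʰ/.
The dental row has no plain member, so the gap is the plain dental stop /t̪/.

/t̪/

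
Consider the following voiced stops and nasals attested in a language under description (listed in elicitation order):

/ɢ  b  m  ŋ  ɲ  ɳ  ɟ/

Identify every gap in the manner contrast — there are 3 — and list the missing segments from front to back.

place of articulation  oral stop  nasal   
bilabial          b         m       
retroflex         —         ɳ       
palatal           ɟ         ɲ       
velar             —         ŋ       
uvular            ɢ         —       
Gaps, from front to back: retroflex lacks oral stop (/ɖ/); velar lacks oral stop (/ɡ/); uvular lacks nasal (/ɴ/).

/ɖ/, /ɡ/, /ɴ/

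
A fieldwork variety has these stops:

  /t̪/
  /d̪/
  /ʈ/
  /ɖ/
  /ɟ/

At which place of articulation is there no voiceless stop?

dental: voiceless /t̪/, voiced /d̪/.
retroflex: voiceless /ʈ/, voiced /ɖ/.
palatal: voiceless —, voiced /ɟ/.
Every place of articulation has a voiceless member except palatal, where /c/ would be expected.

palatal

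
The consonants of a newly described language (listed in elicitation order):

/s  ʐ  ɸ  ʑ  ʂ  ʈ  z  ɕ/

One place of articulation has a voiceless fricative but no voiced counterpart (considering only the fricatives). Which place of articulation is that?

bilabial

bilabial: voiceless /ɸ/, voiced —.
alveolar: voiceless /s/, voiced /z/.
retroflex: voiceless /ʂ/, voiced /ʐ/.
alveolo-palatal: voiceless /ɕ/, voiced /ʑ/.
Every place of articulation has a voiced member except bilabial, where /β/ would be expected.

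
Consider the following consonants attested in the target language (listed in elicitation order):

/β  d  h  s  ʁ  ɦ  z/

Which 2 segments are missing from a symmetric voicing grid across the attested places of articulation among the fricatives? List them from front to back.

bilabial: voiceless —, voiced /β/.
alveolar: voiceless /s/, voiced /z/.
uvular: voiceless —, voiced /ʁ/.
glottal: voiceless /h/, voiced /ɦ/.
Gaps, from front to back: bilabial lacks voiceless (/ɸ/); uvular lacks voiceless (/χ/).

/ɸ/, /χ/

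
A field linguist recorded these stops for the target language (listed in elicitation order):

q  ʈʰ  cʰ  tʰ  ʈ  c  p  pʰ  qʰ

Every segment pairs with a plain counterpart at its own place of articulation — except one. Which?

/tʰ/

Bilabial: /p/ ~ /pʰ/
Retroflex: /ʈ/ ~ /ʈʰ/
Palatal: /c/ ~ /cʰ/
Uvular: /q/ ~ /qʰ/
Alveolar: only /tʰ/ (aspirated); no plain partner.
So /tʰ/ is the unpaired segment.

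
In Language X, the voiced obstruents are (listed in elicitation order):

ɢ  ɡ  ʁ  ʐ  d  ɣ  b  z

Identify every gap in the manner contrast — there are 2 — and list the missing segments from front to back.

/β/, /ɖ/

place of articulation  stop      fricative
bilabial          b         —       
alveolar          d         z       
retroflex         —         ʐ       
velar             ɡ         ɣ       
uvular            ɢ         ʁ       
Gaps, from front to back: bilabial lacks fricative (/β/); retroflex lacks stop (/ɖ/).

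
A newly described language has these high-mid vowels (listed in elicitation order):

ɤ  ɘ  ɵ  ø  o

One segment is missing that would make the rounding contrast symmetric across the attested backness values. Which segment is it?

Unrounded: /ɘ/ (central), /ɤ/ (back).
Rounded: /ø/ (front), /ɵ/ (central), /o/ (back).
The front row has no unrounded member, so the gap is the front unrounded vowel /e/.

/e/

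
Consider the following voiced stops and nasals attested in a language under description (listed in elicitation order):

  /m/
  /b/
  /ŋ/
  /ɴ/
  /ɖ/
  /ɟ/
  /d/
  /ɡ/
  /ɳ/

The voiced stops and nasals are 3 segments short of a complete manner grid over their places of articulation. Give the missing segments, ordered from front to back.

bilabial: oral stop /b/, nasal /m/.
alveolar: oral stop /d/, nasal —.
retroflex: oral stop /ɖ/, nasal /ɳ/.
palatal: oral stop /ɟ/, nasal —.
velar: oral stop /ɡ/, nasal /ŋ/.
uvular: oral stop —, nasal /ɴ/.
Gaps, from front to back: alveolar lacks nasal (/n/); palatal lacks nasal (/ɲ/); uvular lacks oral stop (/ɢ/).

/n/, /ɲ/, /ɢ/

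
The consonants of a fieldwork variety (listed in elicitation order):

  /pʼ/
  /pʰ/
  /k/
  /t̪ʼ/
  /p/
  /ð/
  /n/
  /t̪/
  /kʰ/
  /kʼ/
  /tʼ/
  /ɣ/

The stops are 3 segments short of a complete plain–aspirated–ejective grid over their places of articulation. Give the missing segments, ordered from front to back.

/t̪ʰ/, /t/, /tʰ/

place of articulation  plain     aspirated  ejective
bilabial          p         pʰ        pʼ      
dental            t̪        —         t̪ʼ     
alveolar          —         —         tʼ      
velar             k         kʰ        kʼ      
Gaps, from front to back: dental lacks aspirated (/t̪ʰ/); alveolar lacks plain (/t/); alveolar lacks aspirated (/tʰ/).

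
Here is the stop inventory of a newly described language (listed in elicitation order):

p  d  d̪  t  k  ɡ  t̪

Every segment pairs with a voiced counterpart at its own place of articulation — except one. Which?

Dental: /t̪/ ~ /d̪/
Alveolar: /t/ ~ /d/
Velar: /k/ ~ /ɡ/
Bilabial: only /p/ (voiceless); no voiced partner.
So /p/ is the unpaired segment.

/p/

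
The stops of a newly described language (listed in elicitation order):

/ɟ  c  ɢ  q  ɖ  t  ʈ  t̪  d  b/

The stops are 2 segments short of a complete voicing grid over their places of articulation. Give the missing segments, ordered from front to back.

bilabial: voiceless —, voiced /b/.
dental: voiceless /t̪/, voiced —.
alveolar: voiceless /t/, voiced /d/.
retroflex: voiceless /ʈ/, voiced /ɖ/.
palatal: voiceless /c/, voiced /ɟ/.
uvular: voiceless /q/, voiced /ɢ/.
Gaps, from front to back: bilabial lacks voiceless (/p/); dental lacks voiced (/d̪/).

/p/, /d̪/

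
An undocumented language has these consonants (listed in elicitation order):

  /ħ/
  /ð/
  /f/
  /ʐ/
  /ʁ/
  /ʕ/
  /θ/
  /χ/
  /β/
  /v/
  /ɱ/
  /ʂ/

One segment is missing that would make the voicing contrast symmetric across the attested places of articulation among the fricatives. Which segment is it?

/ɸ/

Voiceless: /f/ (labiodental), /θ/ (dental), /ʂ/ (retroflex), /χ/ (uvular), /ħ/ (pharyngeal).
Voiced: /β/ (bilabial), /v/ (labiodental), /ð/ (dental), /ʐ/ (retroflex), /ʁ/ (uvular), /ʕ/ (pharyngeal).
The bilabial row has no voiceless member, so the gap is the voiceless bilabial fricative /ɸ/.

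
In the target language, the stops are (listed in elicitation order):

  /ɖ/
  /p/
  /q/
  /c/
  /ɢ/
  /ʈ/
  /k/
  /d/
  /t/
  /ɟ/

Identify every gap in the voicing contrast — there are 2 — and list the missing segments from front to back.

/b/, /ɡ/

place of articulation  voiceless  voiced  
bilabial          p         —       
alveolar          t         d       
retroflex         ʈ         ɖ       
palatal           c         ɟ       
velar             k         —       
uvular            q         ɢ       
Gaps, from front to back: bilabial lacks voiced (/b/); velar lacks voiced (/ɡ/).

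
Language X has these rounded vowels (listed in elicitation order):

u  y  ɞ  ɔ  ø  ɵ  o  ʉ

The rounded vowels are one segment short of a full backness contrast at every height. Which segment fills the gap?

height            front     central   back    
high              y         ʉ         u       
high-mid          ø         ɵ         o       
low-mid           —         ɞ         ɔ       
The low-mid row has no front member, so the gap is the low-mid front rounded vowel /œ/.

/œ/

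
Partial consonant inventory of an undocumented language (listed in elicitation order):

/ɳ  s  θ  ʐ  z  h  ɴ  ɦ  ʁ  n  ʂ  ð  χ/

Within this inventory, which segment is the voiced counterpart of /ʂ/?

/ʂ/ is a voiceless retroflex fricative.
The voiced counterpart is a voiced retroflex fricative — in this inventory, /ʐ/.

/ʐ/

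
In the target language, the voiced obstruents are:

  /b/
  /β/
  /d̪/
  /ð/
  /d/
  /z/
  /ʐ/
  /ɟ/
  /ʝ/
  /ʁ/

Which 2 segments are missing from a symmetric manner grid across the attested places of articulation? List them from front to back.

place of articulation  stop      fricative
bilabial          b         β       
dental            d̪        ð       
alveolar          d         z       
retroflex         —         ʐ       
palatal           ɟ         ʝ       
uvular            —         ʁ       
Gaps, from front to back: retroflex lacks stop (/ɖ/); uvular lacks stop (/ɢ/).

/ɖ/, /ɢ/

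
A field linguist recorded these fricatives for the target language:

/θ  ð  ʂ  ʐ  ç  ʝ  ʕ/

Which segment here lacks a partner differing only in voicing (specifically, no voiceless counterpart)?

/ʕ/

Dental: /θ/ ~ /ð/
Retroflex: /ʂ/ ~ /ʐ/
Palatal: /ç/ ~ /ʝ/
Pharyngeal: only /ʕ/ (voiced); no voiceless partner.
So /ʕ/ is the unpaired segment.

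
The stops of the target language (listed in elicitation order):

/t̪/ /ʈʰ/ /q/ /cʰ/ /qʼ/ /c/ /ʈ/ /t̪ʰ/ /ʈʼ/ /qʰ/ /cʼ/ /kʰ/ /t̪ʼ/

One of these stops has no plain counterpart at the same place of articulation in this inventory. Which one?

Dental: /t̪/ ~ /t̪ʰ/ ~ /t̪ʼ/
Retroflex: /ʈ/ ~ /ʈʰ/ ~ /ʈʼ/
Palatal: /c/ ~ /cʰ/ ~ /cʼ/
Uvular: /q/ ~ /qʰ/ ~ /qʼ/
Velar: only /kʰ/ (aspirated); no plain partner.
So /kʰ/ is the unpaired segment.

/kʰ/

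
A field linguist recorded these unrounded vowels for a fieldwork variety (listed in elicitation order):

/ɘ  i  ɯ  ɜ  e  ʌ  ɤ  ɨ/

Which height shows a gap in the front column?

height            front     central   back    
high              i         ɨ         ɯ       
high-mid          e         ɘ         ɤ       
low-mid           —         ɜ         ʌ       
Every height has a front member except low-mid, where /ɛ/ would be expected.

low-mid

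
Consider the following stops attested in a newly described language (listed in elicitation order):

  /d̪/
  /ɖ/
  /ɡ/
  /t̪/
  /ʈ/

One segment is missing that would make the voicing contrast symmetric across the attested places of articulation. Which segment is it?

dental: voiceless /t̪/, voiced /d̪/.
retroflex: voiceless /ʈ/, voiced /ɖ/.
velar: voiceless —, voiced /ɡ/.
The velar row has no voiceless member, so the gap is the voiceless velar stop /k/.

/k/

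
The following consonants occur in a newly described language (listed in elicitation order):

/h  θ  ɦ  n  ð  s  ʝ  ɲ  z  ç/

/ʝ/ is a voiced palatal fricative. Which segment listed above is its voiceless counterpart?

/ç/

The voiceless counterpart is a voiceless palatal fricative — in this inventory, /ç/.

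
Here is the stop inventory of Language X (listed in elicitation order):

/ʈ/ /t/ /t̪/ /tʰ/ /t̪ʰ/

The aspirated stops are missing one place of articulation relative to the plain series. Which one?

retroflex

place of articulation  plain     aspirated
dental            t̪        t̪ʰ     
alveolar          t         tʰ      
retroflex         ʈ         —       
Every place of articulation has an aspirated member except retroflex, where /ʈʰ/ would be expected.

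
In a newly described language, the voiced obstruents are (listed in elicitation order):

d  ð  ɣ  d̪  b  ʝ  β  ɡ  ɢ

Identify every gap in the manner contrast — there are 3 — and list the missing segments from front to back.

/z/, /ɟ/, /ʁ/

place of articulation  stop      fricative
bilabial          b         β       
dental            d̪        ð       
alveolar          d         —       
palatal           —         ʝ       
velar             ɡ         ɣ       
uvular            ɢ         —       
Gaps, from front to back: alveolar lacks fricative (/z/); palatal lacks stop (/ɟ/); uvular lacks fricative (/ʁ/).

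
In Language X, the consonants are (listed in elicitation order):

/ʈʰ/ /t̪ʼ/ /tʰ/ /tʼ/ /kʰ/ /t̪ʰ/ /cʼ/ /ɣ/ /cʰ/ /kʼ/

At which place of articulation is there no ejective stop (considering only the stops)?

place of articulation  aspirated  ejective
dental            t̪ʰ       t̪ʼ     
alveolar          tʰ        tʼ      
retroflex         ʈʰ        —       
palatal           cʰ        cʼ      
velar             kʰ        kʼ      
Every place of articulation has an ejective member except retroflex, where /ʈʼ/ would be expected.

retroflex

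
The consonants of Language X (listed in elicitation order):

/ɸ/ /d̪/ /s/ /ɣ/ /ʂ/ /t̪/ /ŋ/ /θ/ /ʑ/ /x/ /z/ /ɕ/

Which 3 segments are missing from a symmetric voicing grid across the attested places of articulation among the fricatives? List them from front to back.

/β/, /ð/, /ʐ/

place of articulation  voiceless  voiced  
bilabial          ɸ         —       
dental            θ         —       
alveolar          s         z       
retroflex         ʂ         —       
alveolo-palatal   ɕ         ʑ       
velar             x         ɣ       
Gaps, from front to back: bilabial lacks voiced (/β/); dental lacks voiced (/ð/); retroflex lacks voiced (/ʐ/).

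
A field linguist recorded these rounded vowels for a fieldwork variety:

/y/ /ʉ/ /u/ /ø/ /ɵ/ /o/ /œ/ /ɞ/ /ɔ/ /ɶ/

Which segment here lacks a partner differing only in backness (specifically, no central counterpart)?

High: /y/ ~ /ʉ/ ~ /u/
High-mid: /ø/ ~ /ɵ/ ~ /o/
Low-mid: /œ/ ~ /ɞ/ ~ /ɔ/
Low: only /ɶ/ (front); no central partner.
So /ɶ/ is the unpaired segment.

/ɶ/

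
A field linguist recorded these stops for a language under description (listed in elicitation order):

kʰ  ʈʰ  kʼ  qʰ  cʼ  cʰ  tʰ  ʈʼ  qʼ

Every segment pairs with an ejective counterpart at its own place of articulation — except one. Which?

/tʰ/

Retroflex: /ʈʰ/ ~ /ʈʼ/
Palatal: /cʰ/ ~ /cʼ/
Velar: /kʰ/ ~ /kʼ/
Uvular: /qʰ/ ~ /qʼ/
Alveolar: only /tʰ/ (aspirated); no ejective partner.
So /tʰ/ is the unpaired segment.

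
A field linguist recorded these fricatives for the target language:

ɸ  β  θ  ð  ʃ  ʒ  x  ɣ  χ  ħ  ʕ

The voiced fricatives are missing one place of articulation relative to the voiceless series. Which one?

Voiceless: /ɸ/ (bilabial), /θ/ (dental), /ʃ/ (postalveolar), /x/ (velar), /χ/ (uvular), /ħ/ (pharyngeal).
Voiced: /β/ (bilabial), /ð/ (dental), /ʒ/ (postalveolar), /ɣ/ (velar), /ʕ/ (pharyngeal).
Every place of articulation has a voiced member except uvular, where /ʁ/ would be expected.

uvular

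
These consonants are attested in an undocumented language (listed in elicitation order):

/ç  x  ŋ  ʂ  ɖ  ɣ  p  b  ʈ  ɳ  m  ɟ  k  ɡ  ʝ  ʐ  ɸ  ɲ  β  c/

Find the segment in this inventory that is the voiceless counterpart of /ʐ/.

/ʐ/ is a voiced retroflex fricative.
The voiceless counterpart is a voiceless retroflex fricative — in this inventory, /ʂ/.

/ʂ/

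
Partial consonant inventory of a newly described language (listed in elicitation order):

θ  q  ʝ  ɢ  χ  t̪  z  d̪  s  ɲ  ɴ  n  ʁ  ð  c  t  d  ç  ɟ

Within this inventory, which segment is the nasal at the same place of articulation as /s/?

/n/

/s/ is a voiceless alveolar fricative.
The nasal at the same place is an alveolar nasal — in this inventory, /n/.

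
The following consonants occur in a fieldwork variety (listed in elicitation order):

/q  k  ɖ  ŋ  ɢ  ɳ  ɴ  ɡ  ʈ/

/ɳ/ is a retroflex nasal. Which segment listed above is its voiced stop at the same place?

The voiced stop at the same place is a voiced retroflex stop — in this inventory, /ɖ/.

/ɖ/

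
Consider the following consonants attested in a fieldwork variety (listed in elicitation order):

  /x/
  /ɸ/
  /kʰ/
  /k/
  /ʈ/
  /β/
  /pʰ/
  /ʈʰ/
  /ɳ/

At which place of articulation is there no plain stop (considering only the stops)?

Plain: /ʈ/ (retroflex), /k/ (velar).
Aspirated: /pʰ/ (bilabial), /ʈʰ/ (retroflex), /kʰ/ (velar).
Every place of articulation has a plain member except bilabial, where /p/ would be expected.

bilabial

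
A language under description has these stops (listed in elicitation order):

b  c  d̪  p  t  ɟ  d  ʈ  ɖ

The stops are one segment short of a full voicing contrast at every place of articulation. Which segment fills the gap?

place of articulation  voiceless  voiced  
bilabial          p         b       
dental            —         d̪      
alveolar          t         d       
retroflex         ʈ         ɖ       
palatal           c         ɟ       
The dental row has no voiceless member, so the gap is the voiceless dental stop /t̪/.

/t̪/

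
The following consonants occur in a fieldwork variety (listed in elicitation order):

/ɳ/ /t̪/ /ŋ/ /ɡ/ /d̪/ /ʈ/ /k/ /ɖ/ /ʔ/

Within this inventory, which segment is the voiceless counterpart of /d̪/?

/d̪/ is a voiced dental stop.
The voiceless counterpart is a voiceless dental stop — in this inventory, /t̪/.

/t̪/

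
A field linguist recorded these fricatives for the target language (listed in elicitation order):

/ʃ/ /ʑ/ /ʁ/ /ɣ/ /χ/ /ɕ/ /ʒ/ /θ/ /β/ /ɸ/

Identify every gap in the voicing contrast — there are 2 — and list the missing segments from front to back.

bilabial: voiceless /ɸ/, voiced /β/.
dental: voiceless /θ/, voiced —.
postalveolar: voiceless /ʃ/, voiced /ʒ/.
alveolo-palatal: voiceless /ɕ/, voiced /ʑ/.
velar: voiceless —, voiced /ɣ/.
uvular: voiceless /χ/, voiced /ʁ/.
Gaps, from front to back: dental lacks voiced (/ð/); velar lacks voiceless (/x/).

/ð/, /x/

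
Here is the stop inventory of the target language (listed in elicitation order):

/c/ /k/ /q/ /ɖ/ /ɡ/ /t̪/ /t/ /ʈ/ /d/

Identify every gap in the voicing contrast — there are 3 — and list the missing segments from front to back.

dental: voiceless /t̪/, voiced —.
alveolar: voiceless /t/, voiced /d/.
retroflex: voiceless /ʈ/, voiced /ɖ/.
palatal: voiceless /c/, voiced —.
velar: voiceless /k/, voiced /ɡ/.
uvular: voiceless /q/, voiced —.
Gaps, from front to back: dental lacks voiced (/d̪/); palatal lacks voiced (/ɟ/); uvular lacks voiced (/ɢ/).

/d̪/, /ɟ/, /ɢ/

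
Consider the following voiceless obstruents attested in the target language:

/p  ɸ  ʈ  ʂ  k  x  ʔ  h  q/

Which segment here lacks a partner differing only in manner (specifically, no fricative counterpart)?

Bilabial: /p/ ~ /ɸ/
Retroflex: /ʈ/ ~ /ʂ/
Velar: /k/ ~ /x/
Glottal: /ʔ/ ~ /h/
Uvular: only /q/ (stop); no fricative partner.
So /q/ is the unpaired segment.

/q/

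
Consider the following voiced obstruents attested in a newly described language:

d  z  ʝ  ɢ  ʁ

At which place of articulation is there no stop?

Stop: /d/ (alveolar), /ɢ/ (uvular).
Fricative: /z/ (alveolar), /ʝ/ (palatal), /ʁ/ (uvular).
Every place of articulation has a stop member except palatal, where /ɟ/ would be expected.

palatal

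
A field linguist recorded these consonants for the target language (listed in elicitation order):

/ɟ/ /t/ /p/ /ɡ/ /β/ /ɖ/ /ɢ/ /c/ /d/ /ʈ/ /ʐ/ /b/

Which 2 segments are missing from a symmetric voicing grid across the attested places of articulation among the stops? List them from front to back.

/k/, /q/

bilabial: voiceless /p/, voiced /b/.
alveolar: voiceless /t/, voiced /d/.
retroflex: voiceless /ʈ/, voiced /ɖ/.
palatal: voiceless /c/, voiced /ɟ/.
velar: voiceless —, voiced /ɡ/.
uvular: voiceless —, voiced /ɢ/.
Gaps, from front to back: velar lacks voiceless (/k/); uvular lacks voiceless (/q/).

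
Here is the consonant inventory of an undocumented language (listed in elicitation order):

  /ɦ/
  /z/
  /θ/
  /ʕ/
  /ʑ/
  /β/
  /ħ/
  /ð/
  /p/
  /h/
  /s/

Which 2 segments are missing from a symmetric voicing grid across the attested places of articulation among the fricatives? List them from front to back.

place of articulation  voiceless  voiced  
bilabial          —         β       
dental            θ         ð       
alveolar          s         z       
alveolo-palatal   —         ʑ       
pharyngeal        ħ         ʕ       
glottal           h         ɦ       
Gaps, from front to back: bilabial lacks voiceless (/ɸ/); alveolo-palatal lacks voiceless (/ɕ/).

/ɸ/, /ɕ/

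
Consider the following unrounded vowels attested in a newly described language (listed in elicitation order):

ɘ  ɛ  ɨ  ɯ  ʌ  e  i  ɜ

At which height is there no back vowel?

high: front /i/, central /ɨ/, back /ɯ/.
high-mid: front /e/, central /ɘ/, back —.
low-mid: front /ɛ/, central /ɜ/, back /ʌ/.
Every height has a back member except high-mid, where /ɤ/ would be expected.

high-mid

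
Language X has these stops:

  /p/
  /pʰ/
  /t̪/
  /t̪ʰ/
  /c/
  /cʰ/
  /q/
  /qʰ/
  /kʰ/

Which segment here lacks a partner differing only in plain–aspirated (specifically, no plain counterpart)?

/kʰ/

Bilabial: /p/ ~ /pʰ/
Dental: /t̪/ ~ /t̪ʰ/
Palatal: /c/ ~ /cʰ/
Uvular: /q/ ~ /qʰ/
Velar: only /kʰ/ (aspirated); no plain partner.
So /kʰ/ is the unpaired segment.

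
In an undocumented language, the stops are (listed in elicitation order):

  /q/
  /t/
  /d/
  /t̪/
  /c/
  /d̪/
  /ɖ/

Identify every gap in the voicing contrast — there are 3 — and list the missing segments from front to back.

/ʈ/, /ɟ/, /ɢ/

place of articulation  voiceless  voiced  
dental            t̪        d̪      
alveolar          t         d       
retroflex         —         ɖ       
palatal           c         —       
uvular            q         —       
Gaps, from front to back: retroflex lacks voiceless (/ʈ/); palatal lacks voiced (/ɟ/); uvular lacks voiced (/ɢ/).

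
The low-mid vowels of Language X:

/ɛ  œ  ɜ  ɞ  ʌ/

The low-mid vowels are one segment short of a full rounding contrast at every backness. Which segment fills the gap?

backness          unrounded  rounded 
front             ɛ         œ       
central           ɜ         ɞ       
back              ʌ         —       
The back row has no rounded member, so the gap is the back rounded vowel /ɔ/.

/ɔ/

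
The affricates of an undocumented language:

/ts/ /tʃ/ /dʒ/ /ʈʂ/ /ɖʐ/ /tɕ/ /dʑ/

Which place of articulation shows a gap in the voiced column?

place of articulation  voiceless  voiced  
alveolar          ts        —       
postalveolar      tʃ        dʒ      
retroflex         ʈʂ        ɖʐ      
alveolo-palatal   tɕ        dʑ      
Every place of articulation has a voiced member except alveolar, where /dz/ would be expected.

alveolar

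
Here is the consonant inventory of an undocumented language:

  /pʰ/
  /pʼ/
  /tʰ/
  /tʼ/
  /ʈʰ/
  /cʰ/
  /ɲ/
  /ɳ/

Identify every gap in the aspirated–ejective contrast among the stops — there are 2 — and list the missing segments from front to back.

/ʈʼ/, /cʼ/

bilabial: aspirated /pʰ/, ejective /pʼ/.
alveolar: aspirated /tʰ/, ejective /tʼ/.
retroflex: aspirated /ʈʰ/, ejective —.
palatal: aspirated /cʰ/, ejective —.
Gaps, from front to back: retroflex lacks ejective (/ʈʼ/); palatal lacks ejective (/cʼ/).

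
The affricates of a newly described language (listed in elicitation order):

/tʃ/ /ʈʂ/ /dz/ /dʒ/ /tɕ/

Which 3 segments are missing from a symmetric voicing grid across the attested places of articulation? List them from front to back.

/ts/, /ɖʐ/, /dʑ/

alveolar: voiceless —, voiced /dz/.
postalveolar: voiceless /tʃ/, voiced /dʒ/.
retroflex: voiceless /ʈʂ/, voiced —.
alveolo-palatal: voiceless /tɕ/, voiced —.
Gaps, from front to back: alveolar lacks voiceless (/ts/); retroflex lacks voiced (/ɖʐ/); alveolo-palatal lacks voiced (/dʑ/).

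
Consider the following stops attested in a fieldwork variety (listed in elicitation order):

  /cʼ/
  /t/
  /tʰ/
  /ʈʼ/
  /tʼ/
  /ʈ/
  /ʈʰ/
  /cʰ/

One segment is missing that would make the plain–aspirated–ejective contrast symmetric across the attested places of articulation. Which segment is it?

alveolar: plain /t/, aspirated /tʰ/, ejective /tʼ/.
retroflex: plain /ʈ/, aspirated /ʈʰ/, ejective /ʈʼ/.
palatal: plain —, aspirated /cʰ/, ejective /cʼ/.
The palatal row has no plain member, so the gap is the plain palatal stop /c/.

/c/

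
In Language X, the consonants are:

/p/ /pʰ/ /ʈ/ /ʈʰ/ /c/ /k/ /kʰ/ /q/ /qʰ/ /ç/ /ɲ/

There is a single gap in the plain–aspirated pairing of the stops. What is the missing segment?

bilabial: plain /p/, aspirated /pʰ/.
retroflex: plain /ʈ/, aspirated /ʈʰ/.
palatal: plain /c/, aspirated —.
velar: plain /k/, aspirated /kʰ/.
uvular: plain /q/, aspirated /qʰ/.
The palatal row has no aspirated member, so the gap is the aspirated palatal stop /cʰ/.

/cʰ/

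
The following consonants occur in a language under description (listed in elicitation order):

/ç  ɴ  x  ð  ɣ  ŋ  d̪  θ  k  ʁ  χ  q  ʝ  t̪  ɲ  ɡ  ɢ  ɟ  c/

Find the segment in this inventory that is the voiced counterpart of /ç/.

/ʝ/

/ç/ is a voiceless palatal fricative.
The voiced counterpart is a voiced palatal fricative — in this inventory, /ʝ/.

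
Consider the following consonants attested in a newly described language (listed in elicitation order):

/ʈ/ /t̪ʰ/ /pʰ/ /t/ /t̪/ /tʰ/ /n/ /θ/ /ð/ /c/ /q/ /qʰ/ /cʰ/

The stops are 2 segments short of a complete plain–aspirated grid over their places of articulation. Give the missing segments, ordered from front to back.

/p/, /ʈʰ/

Plain: /t̪/ (dental), /t/ (alveolar), /ʈ/ (retroflex), /c/ (palatal), /q/ (uvular).
Aspirated: /pʰ/ (bilabial), /t̪ʰ/ (dental), /tʰ/ (alveolar), /cʰ/ (palatal), /qʰ/ (uvular).
Gaps, from front to back: bilabial lacks plain (/p/); retroflex lacks aspirated (/ʈʰ/).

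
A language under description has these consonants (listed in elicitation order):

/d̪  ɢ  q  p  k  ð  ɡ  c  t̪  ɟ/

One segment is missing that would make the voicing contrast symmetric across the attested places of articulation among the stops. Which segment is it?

/b/

Voiceless: /p/ (bilabial), /t̪/ (dental), /c/ (palatal), /k/ (velar), /q/ (uvular).
Voiced: /d̪/ (dental), /ɟ/ (palatal), /ɡ/ (velar), /ɢ/ (uvular).
The bilabial row has no voiced member, so the gap is the voiced bilabial stop /b/.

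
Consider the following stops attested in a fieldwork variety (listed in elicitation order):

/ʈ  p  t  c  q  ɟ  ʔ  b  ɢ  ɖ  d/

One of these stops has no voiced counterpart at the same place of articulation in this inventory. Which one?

/ʔ/

Bilabial: /p/ ~ /b/
Alveolar: /t/ ~ /d/
Retroflex: /ʈ/ ~ /ɖ/
Palatal: /c/ ~ /ɟ/
Uvular: /q/ ~ /ɢ/
Glottal: only /ʔ/ (voiceless); no voiced partner.
So /ʔ/ is the unpaired segment.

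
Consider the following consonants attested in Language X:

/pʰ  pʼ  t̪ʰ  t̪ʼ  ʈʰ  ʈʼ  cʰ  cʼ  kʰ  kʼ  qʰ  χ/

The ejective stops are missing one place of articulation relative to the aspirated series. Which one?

Aspirated: /pʰ/ (bilabial), /t̪ʰ/ (dental), /ʈʰ/ (retroflex), /cʰ/ (palatal), /kʰ/ (velar), /qʰ/ (uvular).
Ejective: /pʼ/ (bilabial), /t̪ʼ/ (dental), /ʈʼ/ (retroflex), /cʼ/ (palatal), /kʼ/ (velar).
Every place of articulation has an ejective member except uvular, where /qʼ/ would be expected.

uvular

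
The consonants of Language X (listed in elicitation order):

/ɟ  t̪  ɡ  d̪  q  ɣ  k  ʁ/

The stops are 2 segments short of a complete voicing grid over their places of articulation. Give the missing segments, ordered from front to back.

Voiceless: /t̪/ (dental), /k/ (velar), /q/ (uvular).
Voiced: /d̪/ (dental), /ɟ/ (palatal), /ɡ/ (velar).
Gaps, from front to back: palatal lacks voiceless (/c/); uvular lacks voiced (/ɢ/).

/c/, /ɢ/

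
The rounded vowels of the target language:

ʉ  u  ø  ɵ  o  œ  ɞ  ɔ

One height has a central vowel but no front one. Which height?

Front: /ø/ (high-mid), /œ/ (low-mid).
Central: /ʉ/ (high), /ɵ/ (high-mid), /ɞ/ (low-mid).
Back: /u/ (high), /o/ (high-mid), /ɔ/ (low-mid).
Every height has a front member except high, where /y/ would be expected.

high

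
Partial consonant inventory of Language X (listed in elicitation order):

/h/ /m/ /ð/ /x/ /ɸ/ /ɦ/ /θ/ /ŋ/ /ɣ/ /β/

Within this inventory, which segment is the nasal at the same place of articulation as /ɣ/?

/ŋ/

/ɣ/ is a voiced velar fricative.
The nasal at the same place is a velar nasal — in this inventory, /ŋ/.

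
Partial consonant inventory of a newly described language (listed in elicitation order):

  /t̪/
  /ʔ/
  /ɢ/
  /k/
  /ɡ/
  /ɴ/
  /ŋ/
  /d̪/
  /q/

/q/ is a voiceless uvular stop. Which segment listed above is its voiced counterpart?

/ɢ/

The voiced counterpart is a voiced uvular stop — in this inventory, /ɢ/.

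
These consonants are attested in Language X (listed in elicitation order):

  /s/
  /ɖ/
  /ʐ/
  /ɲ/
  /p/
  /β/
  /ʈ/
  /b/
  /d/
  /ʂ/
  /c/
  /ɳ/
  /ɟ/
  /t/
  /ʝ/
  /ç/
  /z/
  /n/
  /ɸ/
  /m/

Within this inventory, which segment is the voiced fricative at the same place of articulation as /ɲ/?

/ʝ/

/ɲ/ is a palatal nasal.
The voiced fricative at the same place is a voiced palatal fricative — in this inventory, /ʝ/.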